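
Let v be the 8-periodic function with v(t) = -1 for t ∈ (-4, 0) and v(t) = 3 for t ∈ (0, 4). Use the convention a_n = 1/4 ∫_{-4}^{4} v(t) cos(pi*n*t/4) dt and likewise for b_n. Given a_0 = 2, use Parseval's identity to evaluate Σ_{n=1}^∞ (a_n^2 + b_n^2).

8

Parseval: a_0^2/2 + Σ_{n≥1} (a_n^2+b_n^2) = 1/4 ∫_{-4}^{4} v(t)^2 dt = 10.
Subtract a_0^2/2 = 2: Σ (a_n^2+b_n^2) = 8.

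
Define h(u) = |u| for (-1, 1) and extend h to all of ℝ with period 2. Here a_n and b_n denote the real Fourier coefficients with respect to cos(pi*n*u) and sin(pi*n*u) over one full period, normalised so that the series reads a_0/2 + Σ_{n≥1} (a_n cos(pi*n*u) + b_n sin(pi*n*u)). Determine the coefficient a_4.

a_4 = ∫_{-1}^{1} h(u) cos(4*pi*u) du.
h is even and cos(4*pi*u) is even, so the integrand is even and a_4 = 2 ∫_0^{1} h(u) cos(4*pi*u) du.
Integrating by parts (boundary term plus one more integral), an antiderivative of (u) cos(4*pi*u) is u*sin(4*pi*u)/(4*pi) + cos(4*pi*u)/(16*pi**2); evaluating from 0 to 1: ∫_{0}^{1} (u) cos(4*pi*u) du = (1/(16*pi**2)) - (1/(16*pi**2)) = 0.
Hence a_4 = 2·(0) = 0.

0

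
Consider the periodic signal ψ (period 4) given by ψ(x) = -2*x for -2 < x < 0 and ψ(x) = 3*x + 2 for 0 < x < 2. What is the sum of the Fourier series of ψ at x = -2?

6

At x = -2 the one-sided limits are ψ(-2^-) = 8 and ψ(-2^+) = 4.
By Dirichlet's theorem the series converges to their average, [(8) + (4)]/2 = 6.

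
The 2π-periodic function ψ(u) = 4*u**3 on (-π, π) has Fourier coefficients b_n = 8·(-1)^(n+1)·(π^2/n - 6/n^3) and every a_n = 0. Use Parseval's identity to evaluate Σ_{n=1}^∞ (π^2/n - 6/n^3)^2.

Parseval: Σ b_n^2 = (1/π) ∫_{-π}^{π} ψ(u)^2 du = 32*pi**6/7.
b_n^2 = 64·(π^2/n - 6/n^3)^2, so the sum equals (32*pi**6/7)/64 = pi**6/14.

pi**6/14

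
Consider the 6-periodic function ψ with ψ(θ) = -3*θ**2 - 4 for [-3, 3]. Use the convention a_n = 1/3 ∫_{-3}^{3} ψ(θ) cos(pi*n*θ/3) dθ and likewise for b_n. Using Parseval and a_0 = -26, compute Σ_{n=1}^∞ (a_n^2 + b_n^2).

Parseval: a_0^2/2 + Σ_{n≥1} (a_n^2+b_n^2) = 1/3 ∫_{-3}^{3} ψ(θ)^2 dθ = 2338/5.
Subtract a_0^2/2 = 338: Σ (a_n^2+b_n^2) = 648/5.

648/5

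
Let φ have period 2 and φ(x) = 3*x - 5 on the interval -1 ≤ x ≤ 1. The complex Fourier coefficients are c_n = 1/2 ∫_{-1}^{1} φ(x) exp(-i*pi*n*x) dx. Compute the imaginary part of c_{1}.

-3/pi

Since φ is real-valued, Im(c_{1}) = -1/2 ∫_{-1}^{1} φ(x) sin(pi*x) dx = -b_{1}/2.
Integrating by parts (boundary term plus one more integral), an antiderivative of (3*x - 5) sin(pi*x) is -3*x*cos(pi*x)/pi + 3*sin(pi*x)/pi**2 + 5*cos(pi*x)/pi; evaluating from -1 to 1: ∫_{-1}^{1} (3*x - 5) sin(pi*x) dx = (-2/pi) - (-8/pi) = 6/pi.
Hence Im(c_{1}) = (-1/2)·(6/pi) = -3/pi.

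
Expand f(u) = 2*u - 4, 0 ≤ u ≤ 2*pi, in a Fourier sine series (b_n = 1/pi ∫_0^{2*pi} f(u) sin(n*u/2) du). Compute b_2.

-4

b_2 = 1/pi ∫_0^{2*pi} (2*u - 4) sin(u) du.
Integrating by parts (boundary term plus one more integral), an antiderivative of (2*u - 4) sin(u) is -2*u*cos(u) + 2*sin(u) + 4*cos(u); evaluating from 0 to 2*pi: ∫_{0}^{2*pi} (2*u - 4) sin(u) du = (4 - 4*pi) - (4) = -4*pi.
Hence b_2 = (1/pi)·(-4*pi) = -4.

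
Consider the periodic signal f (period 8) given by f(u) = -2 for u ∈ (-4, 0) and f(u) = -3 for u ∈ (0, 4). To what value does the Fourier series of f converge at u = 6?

-2

u = 6 differs from u = -2 by 1 full period(s), and the series is 8-periodic.
f is continuous at u = -2 with value -2, so the series converges to -2 there.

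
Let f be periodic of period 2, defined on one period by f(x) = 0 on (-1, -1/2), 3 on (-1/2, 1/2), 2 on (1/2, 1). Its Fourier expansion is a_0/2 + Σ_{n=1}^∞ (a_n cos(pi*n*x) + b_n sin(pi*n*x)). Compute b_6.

-2/(3*pi)

b_6 = ∫_{-1}^{1} f(x) sin(6*pi*x) dx.
Split the integral at the breakpoints.
∫_{-1}^{-1/2} (0) sin(6*pi*x) dx = 0.
Directly, an antiderivative of (3) sin(6*pi*x) is -cos(6*pi*x)/(2*pi); evaluating from -1/2 to 1/2: ∫_{-1/2}^{1/2} (3) sin(6*pi*x) dx = (1/(2*pi)) - (1/(2*pi)) = 0.
Directly, an antiderivative of (2) sin(6*pi*x) is -cos(6*pi*x)/(3*pi); evaluating from 1/2 to 1: ∫_{1/2}^{1} (2) sin(6*pi*x) dx = (-1/(3*pi)) - (1/(3*pi)) = -2/(3*pi).
Summing the pieces gives b_6 = -2/(3*pi).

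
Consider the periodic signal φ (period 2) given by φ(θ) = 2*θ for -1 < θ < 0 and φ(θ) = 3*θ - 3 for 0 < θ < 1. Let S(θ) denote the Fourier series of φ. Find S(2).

θ = 2 differs from θ = 0 by 1 full period(s), and the series is 2-periodic.
At θ = 0 the one-sided limits are φ(0^-) = 0 and φ(0^+) = -3.
By Dirichlet's theorem the series converges to their average, [(0) + (-3)]/2 = -3/2.

-3/2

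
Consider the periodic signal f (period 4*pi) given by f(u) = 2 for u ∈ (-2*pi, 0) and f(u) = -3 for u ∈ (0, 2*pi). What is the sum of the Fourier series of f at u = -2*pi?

-1/2

At u = -2*pi the one-sided limits are f(-2*pi^-) = -3 and f(-2*pi^+) = 2.
By Dirichlet's theorem the series converges to their average, [(-3) + (2)]/2 = -1/2.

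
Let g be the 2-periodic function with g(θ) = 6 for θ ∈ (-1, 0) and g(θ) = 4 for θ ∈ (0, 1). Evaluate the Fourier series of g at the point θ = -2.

θ = -2 differs from θ = 0 by -1 full period(s), and the series is 2-periodic.
At θ = 0 the one-sided limits are g(0^-) = 6 and g(0^+) = 4.
By Dirichlet's theorem the series converges to their average, [(6) + (4)]/2 = 5.

5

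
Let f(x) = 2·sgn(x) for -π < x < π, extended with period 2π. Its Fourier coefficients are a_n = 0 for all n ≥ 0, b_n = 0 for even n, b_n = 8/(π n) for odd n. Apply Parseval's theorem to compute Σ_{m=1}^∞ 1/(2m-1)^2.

Parseval: Σ b_n^2 = (1/π) ∫_{-π}^{π} f(x)^2 dx = 8.
Only odd n contribute, with b_n^2 = 64/(π^2 n^2), so Σ_{m≥1} 1/(2m-1)^2 = π^2·(8)/64 = pi**2/8.

pi**2/8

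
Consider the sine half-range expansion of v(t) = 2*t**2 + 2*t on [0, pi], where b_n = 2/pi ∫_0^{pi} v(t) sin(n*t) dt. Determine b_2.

-2*pi - 2

b_2 = 2/pi ∫_0^{pi} (2*t**2 + 2*t) sin(2*t) dt.
Integrating by parts twice (tabular method), an antiderivative of (2*t**2 + 2*t) sin(2*t) is -t**2*cos(2*t) + t*sin(2*t) - t*cos(2*t) + sin(2*t)/2 + cos(2*t)/2; evaluating from 0 to pi: ∫_{0}^{pi} (2*t**2 + 2*t) sin(2*t) dt = (-pi**2 - pi + 1/2) - (1/2) = -pi*(1 + pi).
Hence b_2 = (2/pi)·(-pi*(1 + pi)) = -2*pi - 2.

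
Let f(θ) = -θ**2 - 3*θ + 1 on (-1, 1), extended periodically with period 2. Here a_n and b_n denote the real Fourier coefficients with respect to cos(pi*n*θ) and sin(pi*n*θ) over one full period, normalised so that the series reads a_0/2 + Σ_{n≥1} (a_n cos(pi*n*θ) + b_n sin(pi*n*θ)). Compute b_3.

b_3 = ∫_{-1}^{1} f(θ) sin(3*pi*θ) dθ.
Integrating by parts twice (tabular method), an antiderivative of (-θ**2 - 3*θ + 1) sin(3*pi*θ) is θ**2*cos(3*pi*θ)/(3*pi) - 2*θ*sin(3*pi*θ)/(9*pi**2) + θ*cos(3*pi*θ)/pi - sin(3*pi*θ)/(3*pi**2) - cos(3*pi*θ)/(3*pi) - 2*cos(3*pi*θ)/(27*pi**3); evaluating from -1 to 1: ∫_{-1}^{1} (-θ**2 - 3*θ + 1) sin(3*pi*θ) dθ = ((2/27 - pi**2)/pi**3) - ((2/27 + pi**2)/pi**3) = -2/pi.
Hence b_3 = -2/pi.

-2/pi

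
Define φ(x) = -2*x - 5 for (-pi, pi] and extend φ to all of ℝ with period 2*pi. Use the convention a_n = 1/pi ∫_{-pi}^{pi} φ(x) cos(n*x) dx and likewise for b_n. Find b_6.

b_6 = 1/pi ∫_{-pi}^{pi} φ(x) sin(6*x) dx.
Integrating by parts (boundary term plus one more integral), an antiderivative of (-2*x - 5) sin(6*x) is x*cos(6*x)/3 - sin(6*x)/18 + 5*cos(6*x)/6; evaluating from -pi to pi: ∫_{-pi}^{pi} (-2*x - 5) sin(6*x) dx = (5/6 + pi/3) - (5/6 - pi/3) = 2*pi/3.
Hence b_6 = (1/pi)·(2*pi/3) = 2/3.

2/3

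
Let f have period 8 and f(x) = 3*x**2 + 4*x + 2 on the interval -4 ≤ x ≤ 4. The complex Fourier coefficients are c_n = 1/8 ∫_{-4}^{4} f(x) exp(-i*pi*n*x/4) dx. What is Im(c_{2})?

8/pi

Since f is real-valued, Im(c_{2}) = -1/8 ∫_{-4}^{4} f(x) sin(pi*x/2) dx = -b_{2}/2.
Integrating by parts twice (tabular method), an antiderivative of (3*x**2 + 4*x + 2) sin(pi*x/2) is -6*x**2*cos(pi*x/2)/pi + 24*x*sin(pi*x/2)/pi**2 - 8*x*cos(pi*x/2)/pi + 16*sin(pi*x/2)/pi**2 - 4*cos(pi*x/2)/pi + 48*cos(pi*x/2)/pi**3; evaluating from -4 to 4: ∫_{-4}^{4} (3*x**2 + 4*x + 2) sin(pi*x/2) dx = (-132/pi + 48/pi**3) - (-68/pi + 48/pi**3) = -64/pi.
Hence Im(c_{2}) = (-1/8)·(-64/pi) = 8/pi.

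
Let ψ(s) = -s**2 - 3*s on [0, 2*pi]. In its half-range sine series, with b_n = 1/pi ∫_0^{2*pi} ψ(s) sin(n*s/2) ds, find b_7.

b_7 = 1/pi ∫_0^{2*pi} (-s**2 - 3*s) sin(7*s/2) ds.
Integrating by parts twice (tabular method), an antiderivative of (-s**2 - 3*s) sin(7*s/2) is 2*s**2*cos(7*s/2)/7 - 8*s*sin(7*s/2)/49 + 6*s*cos(7*s/2)/7 - 12*sin(7*s/2)/49 - 16*cos(7*s/2)/343; evaluating from 0 to 2*pi: ∫_{0}^{2*pi} (-s**2 - 3*s) sin(7*s/2) ds = (-8*pi**2/7 - 12*pi/7 + 16/343) - (-16/343) = -8*pi**2/7 - 12*pi/7 + 32/343.
Hence b_7 = (1/pi)·(-8*pi**2/7 - 12*pi/7 + 32/343) = 4*(-98*pi**2 - 147*pi + 8)/(343*pi).

4*(-98*pi**2 - 147*pi + 8)/(343*pi)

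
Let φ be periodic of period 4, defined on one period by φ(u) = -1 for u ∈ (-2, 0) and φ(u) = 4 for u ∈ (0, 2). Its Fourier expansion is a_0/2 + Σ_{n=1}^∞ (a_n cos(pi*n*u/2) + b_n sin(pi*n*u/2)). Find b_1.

10/pi

b_1 = 1/2 ∫_{-2}^{2} φ(u) sin(pi*u/2) du.
Split the integral at the breakpoints.
Directly, an antiderivative of (-1) sin(pi*u/2) is 2*cos(pi*u/2)/pi; evaluating from -2 to 0: ∫_{-2}^{0} (-1) sin(pi*u/2) du = (2/pi) - (-2/pi) = 4/pi.
Directly, an antiderivative of (4) sin(pi*u/2) is -8*cos(pi*u/2)/pi; evaluating from 0 to 2: ∫_{0}^{2} (4) sin(pi*u/2) du = (8/pi) - (-8/pi) = 16/pi.
Summing the pieces and multiplying by (1/2) gives b_1 = 10/pi.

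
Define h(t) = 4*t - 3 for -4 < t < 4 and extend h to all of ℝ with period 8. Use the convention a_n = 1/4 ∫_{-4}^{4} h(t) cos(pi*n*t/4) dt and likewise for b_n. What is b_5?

32/(5*pi)

b_5 = 1/4 ∫_{-4}^{4} h(t) sin(5*pi*t/4) dt.
Integrating by parts (boundary term plus one more integral), an antiderivative of (4*t - 3) sin(5*pi*t/4) is -16*t*cos(5*pi*t/4)/(5*pi) + 64*sin(5*pi*t/4)/(25*pi**2) + 12*cos(5*pi*t/4)/(5*pi); evaluating from -4 to 4: ∫_{-4}^{4} (4*t - 3) sin(5*pi*t/4) dt = (52/(5*pi)) - (-76/(5*pi)) = 128/(5*pi).
Hence b_5 = (1/4)·(128/(5*pi)) = 32/(5*pi).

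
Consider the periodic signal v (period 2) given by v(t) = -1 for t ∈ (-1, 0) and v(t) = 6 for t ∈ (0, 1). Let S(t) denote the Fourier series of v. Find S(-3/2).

6

t = -3/2 differs from t = 1/2 by -1 full period(s), and the series is 2-periodic.
v is continuous at t = 1/2 with value 6, so the series converges to 6 there.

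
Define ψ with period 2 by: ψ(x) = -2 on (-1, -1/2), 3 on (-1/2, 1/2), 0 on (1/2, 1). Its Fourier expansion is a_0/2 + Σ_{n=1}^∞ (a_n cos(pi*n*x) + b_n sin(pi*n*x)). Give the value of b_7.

b_7 = ∫_{-1}^{1} ψ(x) sin(7*pi*x) dx.
Split the integral at the breakpoints.
Directly, an antiderivative of (-2) sin(7*pi*x) is 2*cos(7*pi*x)/(7*pi); evaluating from -1 to -1/2: ∫_{-1}^{-1/2} (-2) sin(7*pi*x) dx = (0) - (-2/(7*pi)) = 2/(7*pi).
Directly, an antiderivative of (3) sin(7*pi*x) is -3*cos(7*pi*x)/(7*pi); evaluating from -1/2 to 1/2: ∫_{-1/2}^{1/2} (3) sin(7*pi*x) dx = (0) - (0) = 0.
∫_{1/2}^{1} (0) sin(7*pi*x) dx = 0.
Summing the pieces gives b_7 = 2/(7*pi).

2/(7*pi)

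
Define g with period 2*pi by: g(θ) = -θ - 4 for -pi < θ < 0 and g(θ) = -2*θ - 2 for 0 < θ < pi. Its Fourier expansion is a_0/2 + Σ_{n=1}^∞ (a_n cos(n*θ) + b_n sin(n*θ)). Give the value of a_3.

2/(9*pi)

a_3 = 1/pi ∫_{-pi}^{pi} g(θ) cos(3*θ) dθ.
Split the integral at the breakpoints.
Integrating by parts (boundary term plus one more integral), an antiderivative of (-θ - 4) cos(3*θ) is -θ*sin(3*θ)/3 - 4*sin(3*θ)/3 - cos(3*θ)/9; evaluating from -pi to 0: ∫_{-pi}^{0} (-θ - 4) cos(3*θ) dθ = (-1/9) - (1/9) = -2/9.
Integrating by parts (boundary term plus one more integral), an antiderivative of (-2*θ - 2) cos(3*θ) is -2*θ*sin(3*θ)/3 - 2*sin(3*θ)/3 - 2*cos(3*θ)/9; evaluating from 0 to pi: ∫_{0}^{pi} (-2*θ - 2) cos(3*θ) dθ = (2/9) - (-2/9) = 4/9.
Summing the pieces and multiplying by (1/pi) gives a_3 = 2/(9*pi).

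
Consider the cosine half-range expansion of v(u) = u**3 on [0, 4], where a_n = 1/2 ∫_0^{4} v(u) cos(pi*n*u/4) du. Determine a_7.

384*(4 - 49*pi**2)/(2401*pi**4)

a_7 = 1/2 ∫_0^{4} (u**3) cos(7*pi*u/4) du.
Integrating by parts three times (tabular method), an antiderivative of (u**3) cos(7*pi*u/4) is 4*u**3*sin(7*pi*u/4)/(7*pi) + 48*u**2*cos(7*pi*u/4)/(49*pi**2) - 384*u*sin(7*pi*u/4)/(343*pi**3) - 1536*cos(7*pi*u/4)/(2401*pi**4); evaluating from 0 to 4: ∫_{0}^{4} (u**3) cos(7*pi*u/4) du = (768*(2 - 49*pi**2)/(2401*pi**4)) - (-1536/(2401*pi**4)) = 768*(4 - 49*pi**2)/(2401*pi**4).
Hence a_7 = (1/2)·(768*(4 - 49*pi**2)/(2401*pi**4)) = 384*(4 - 49*pi**2)/(2401*pi**4).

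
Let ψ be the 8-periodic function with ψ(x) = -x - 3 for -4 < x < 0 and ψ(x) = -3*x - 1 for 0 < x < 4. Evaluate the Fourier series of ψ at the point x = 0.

-2

At x = 0 the one-sided limits are ψ(0^-) = -3 and ψ(0^+) = -1.
By Dirichlet's theorem the series converges to their average, [(-3) + (-1)]/2 = -2.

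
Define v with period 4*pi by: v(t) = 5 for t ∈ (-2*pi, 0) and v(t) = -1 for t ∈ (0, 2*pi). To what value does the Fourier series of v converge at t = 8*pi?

2

t = 8*pi differs from t = 0 by 2 full period(s), and the series is 4*pi-periodic.
At t = 0 the one-sided limits are v(0^-) = 5 and v(0^+) = -1.
By Dirichlet's theorem the series converges to their average, [(5) + (-1)]/2 = 2.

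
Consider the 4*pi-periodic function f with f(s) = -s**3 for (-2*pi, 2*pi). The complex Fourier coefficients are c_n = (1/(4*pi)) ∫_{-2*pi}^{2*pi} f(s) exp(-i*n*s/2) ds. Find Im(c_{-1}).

48 - 8*pi**2

Since f is real-valued, Im(c_{-1}) = -(1/(4*pi)) ∫_{-2*pi}^{2*pi} f(s) sin(-s/2) ds = b_{1}/2.
f is odd and sin(-s/2) is odd, so the integrand is even: ∫_{-2*pi}^{2*pi} f(s) sin(-s/2) ds = 2∫_0^{2*pi} f(s) sin(-s/2) ds.
Integrating by parts three times (tabular method), an antiderivative of (-s**3) sin(-s/2) is -2*s**3*cos(s/2) + 12*s**2*sin(s/2) + 48*s*cos(s/2) - 96*sin(s/2); evaluating from 0 to 2*pi: ∫_{0}^{2*pi} (-s**3) sin(-s/2) ds = (16*pi*(-6 + pi**2)) - (0) = 16*pi*(-6 + pi**2).
So ∫_{-2*pi}^{2*pi} f(s) sin(-s/2) ds = 32*pi*(-6 + pi**2).
Hence Im(c_{-1}) = (-1/(4*pi))·(32*pi*(-6 + pi**2)) = 48 - 8*pi**2.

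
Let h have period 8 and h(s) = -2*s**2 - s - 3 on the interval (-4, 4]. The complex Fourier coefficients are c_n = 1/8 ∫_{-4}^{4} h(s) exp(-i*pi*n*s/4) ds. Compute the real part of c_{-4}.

Since h is real-valued, Re(c_{-4}) = 1/8 ∫_{-4}^{4} h(s) cos(-pi*s) ds = a_{4}/2.
Integrating by parts twice (tabular method), an antiderivative of (-2*s**2 - s - 3) cos(-pi*s) is -2*s**2*sin(pi*s)/pi - s*sin(pi*s)/pi - 4*s*cos(pi*s)/pi**2 - 3*sin(pi*s)/pi + 4*sin(pi*s)/pi**3 - cos(pi*s)/pi**2; evaluating from -4 to 4: ∫_{-4}^{4} (-2*s**2 - s - 3) cos(-pi*s) ds = (-17/pi**2) - (15/pi**2) = -32/pi**2.
Hence Re(c_{-4}) = (1/8)·(-32/pi**2) = -4/pi**2.

-4/pi**2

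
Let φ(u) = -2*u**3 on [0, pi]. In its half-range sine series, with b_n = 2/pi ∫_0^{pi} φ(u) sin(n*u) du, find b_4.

-3/8 + pi**2

b_4 = 2/pi ∫_0^{pi} (-2*u**3) sin(4*u) du.
Integrating by parts three times (tabular method), an antiderivative of (-2*u**3) sin(4*u) is u**3*cos(4*u)/2 - 3*u**2*sin(4*u)/8 - 3*u*cos(4*u)/16 + 3*sin(4*u)/64; evaluating from 0 to pi: ∫_{0}^{pi} (-2*u**3) sin(4*u) du = (pi*(-3 + 8*pi**2)/16) - (0) = pi*(-3 + 8*pi**2)/16.
Hence b_4 = (2/pi)·(pi*(-3 + 8*pi**2)/16) = -3/8 + pi**2.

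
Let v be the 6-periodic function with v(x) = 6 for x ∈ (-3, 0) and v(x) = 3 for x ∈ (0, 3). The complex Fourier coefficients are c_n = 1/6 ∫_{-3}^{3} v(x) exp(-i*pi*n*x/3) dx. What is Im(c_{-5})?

-3/(5*pi)

Since v is real-valued, Im(c_{-5}) = -1/6 ∫_{-3}^{3} v(x) sin(-5*pi*x/3) dx = b_{5}/2.
Split the integral at the breakpoints.
Directly, an antiderivative of (6) sin(-5*pi*x/3) is 18*cos(5*pi*x/3)/(5*pi); evaluating from -3 to 0: ∫_{-3}^{0} (6) sin(-5*pi*x/3) dx = (18/(5*pi)) - (-18/(5*pi)) = 36/(5*pi).
Directly, an antiderivative of (3) sin(-5*pi*x/3) is 9*cos(5*pi*x/3)/(5*pi); evaluating from 0 to 3: ∫_{0}^{3} (3) sin(-5*pi*x/3) dx = (-9/(5*pi)) - (9/(5*pi)) = -18/(5*pi).
So ∫_{-3}^{3} v(x) sin(-5*pi*x/3) dx = 18/(5*pi).
Hence Im(c_{-5}) = (-1/6)·(18/(5*pi)) = -3/(5*pi).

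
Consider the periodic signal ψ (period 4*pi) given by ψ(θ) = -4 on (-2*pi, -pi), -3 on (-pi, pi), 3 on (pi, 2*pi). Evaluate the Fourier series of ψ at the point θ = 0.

-3

ψ is continuous at θ = 0 with value -3, so the series converges to -3 there.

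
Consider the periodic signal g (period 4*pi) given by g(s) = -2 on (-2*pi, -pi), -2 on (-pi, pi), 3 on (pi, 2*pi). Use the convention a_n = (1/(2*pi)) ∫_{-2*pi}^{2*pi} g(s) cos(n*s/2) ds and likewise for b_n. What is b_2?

b_2 = (1/(2*pi)) ∫_{-2*pi}^{2*pi} g(s) sin(s) ds.
Split the integral at the breakpoints.
Directly, an antiderivative of (-2) sin(s) is 2*cos(s); evaluating from -2*pi to -pi: ∫_{-2*pi}^{-pi} (-2) sin(s) ds = (-2) - (2) = -4.
Directly, an antiderivative of (-2) sin(s) is 2*cos(s); evaluating from -pi to pi: ∫_{-pi}^{pi} (-2) sin(s) ds = (-2) - (-2) = 0.
Directly, an antiderivative of (3) sin(s) is -3*cos(s); evaluating from pi to 2*pi: ∫_{pi}^{2*pi} (3) sin(s) ds = (-3) - (3) = -6.
Summing the pieces and multiplying by (1/(2*pi)) gives b_2 = -5/pi.

-5/pi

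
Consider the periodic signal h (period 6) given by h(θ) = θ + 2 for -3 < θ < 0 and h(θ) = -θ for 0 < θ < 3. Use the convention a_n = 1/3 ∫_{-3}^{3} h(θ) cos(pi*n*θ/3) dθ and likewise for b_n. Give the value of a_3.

a_3 = 1/3 ∫_{-3}^{3} h(θ) cos(pi*θ) dθ.
Split the integral at the breakpoints.
Integrating by parts (boundary term plus one more integral), an antiderivative of (θ + 2) cos(pi*θ) is θ*sin(pi*θ)/pi + 2*sin(pi*θ)/pi + cos(pi*θ)/pi**2; evaluating from -3 to 0: ∫_{-3}^{0} (θ + 2) cos(pi*θ) dθ = (pi**(-2)) - (-1/pi**2) = 2/pi**2.
Integrating by parts (boundary term plus one more integral), an antiderivative of (-θ) cos(pi*θ) is -θ*sin(pi*θ)/pi - cos(pi*θ)/pi**2; evaluating from 0 to 3: ∫_{0}^{3} (-θ) cos(pi*θ) dθ = (pi**(-2)) - (-1/pi**2) = 2/pi**2.
Summing the pieces and multiplying by (1/3) gives a_3 = 4/(3*pi**2).

4/(3*pi**2)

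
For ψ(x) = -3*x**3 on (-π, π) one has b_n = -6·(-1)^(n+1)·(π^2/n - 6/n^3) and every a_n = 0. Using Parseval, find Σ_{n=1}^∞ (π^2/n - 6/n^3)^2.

Parseval: Σ b_n^2 = (1/π) ∫_{-π}^{π} ψ(x)^2 dx = 18*pi**6/7.
b_n^2 = 36·(π^2/n - 6/n^3)^2, so the sum equals (18*pi**6/7)/36 = pi**6/14.

pi**6/14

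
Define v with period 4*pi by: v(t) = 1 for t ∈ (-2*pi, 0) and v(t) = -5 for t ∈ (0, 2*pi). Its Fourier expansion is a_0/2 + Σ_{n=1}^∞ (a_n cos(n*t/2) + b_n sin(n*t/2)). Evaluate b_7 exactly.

-12/(7*pi)

b_7 = (1/(2*pi)) ∫_{-2*pi}^{2*pi} v(t) sin(7*t/2) dt.
Split the integral at the breakpoints.
Directly, an antiderivative of (1) sin(7*t/2) is -2*cos(7*t/2)/7; evaluating from -2*pi to 0: ∫_{-2*pi}^{0} (1) sin(7*t/2) dt = (-2/7) - (2/7) = -4/7.
Directly, an antiderivative of (-5) sin(7*t/2) is 10*cos(7*t/2)/7; evaluating from 0 to 2*pi: ∫_{0}^{2*pi} (-5) sin(7*t/2) dt = (-10/7) - (10/7) = -20/7.
Summing the pieces and multiplying by (1/(2*pi)) gives b_7 = -12/(7*pi).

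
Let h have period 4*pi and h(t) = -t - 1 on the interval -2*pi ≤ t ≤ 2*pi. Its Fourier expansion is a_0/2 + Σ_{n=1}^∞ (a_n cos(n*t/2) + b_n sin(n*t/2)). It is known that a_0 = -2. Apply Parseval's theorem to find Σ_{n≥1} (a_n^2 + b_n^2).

Parseval: a_0^2/2 + Σ_{n≥1} (a_n^2+b_n^2) = (1/(2*pi)) ∫_{-2*pi}^{2*pi} h(t)^2 dt = 2 + 8*pi**2/3.
Subtract a_0^2/2 = 2: Σ (a_n^2+b_n^2) = 8*pi**2/3.

8*pi**2/3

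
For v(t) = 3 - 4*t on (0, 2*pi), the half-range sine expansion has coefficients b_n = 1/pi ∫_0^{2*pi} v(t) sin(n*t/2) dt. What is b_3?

b_3 = 1/pi ∫_0^{2*pi} (3 - 4*t) sin(3*t/2) dt.
Integrating by parts (boundary term plus one more integral), an antiderivative of (3 - 4*t) sin(3*t/2) is 8*t*cos(3*t/2)/3 - 16*sin(3*t/2)/9 - 2*cos(3*t/2); evaluating from 0 to 2*pi: ∫_{0}^{2*pi} (3 - 4*t) sin(3*t/2) dt = (2 - 16*pi/3) - (-2) = 4 - 16*pi/3.
Hence b_3 = (1/pi)·(4 - 16*pi/3) = -16/3 + 4/pi.

-16/3 + 4/pi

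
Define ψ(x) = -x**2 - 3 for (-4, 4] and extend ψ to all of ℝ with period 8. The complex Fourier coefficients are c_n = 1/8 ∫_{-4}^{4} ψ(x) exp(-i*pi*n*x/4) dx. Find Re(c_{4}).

-2/pi**2

Since ψ is real-valued, Re(c_{4}) = 1/8 ∫_{-4}^{4} ψ(x) cos(pi*x) dx = a_{4}/2.
ψ is even and cos(pi*x) is even, so the integrand is even: ∫_{-4}^{4} ψ(x) cos(pi*x) dx = 2∫_0^{4} ψ(x) cos(pi*x) dx.
Integrating by parts twice (tabular method), an antiderivative of (-x**2 - 3) cos(pi*x) is -x**2*sin(pi*x)/pi - 2*x*cos(pi*x)/pi**2 - 3*sin(pi*x)/pi + 2*sin(pi*x)/pi**3; evaluating from 0 to 4: ∫_{0}^{4} (-x**2 - 3) cos(pi*x) dx = (-8/pi**2) - (0) = -8/pi**2.
So ∫_{-4}^{4} ψ(x) cos(pi*x) dx = -16/pi**2.
Hence Re(c_{4}) = (1/8)·(-16/pi**2) = -2/pi**2.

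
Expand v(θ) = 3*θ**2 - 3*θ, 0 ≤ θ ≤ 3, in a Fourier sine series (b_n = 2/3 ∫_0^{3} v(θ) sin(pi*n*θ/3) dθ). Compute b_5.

36*(-6 + 25*pi**2)/(125*pi**3)

b_5 = 2/3 ∫_0^{3} (3*θ**2 - 3*θ) sin(5*pi*θ/3) dθ.
Integrating by parts twice (tabular method), an antiderivative of (3*θ**2 - 3*θ) sin(5*pi*θ/3) is -9*θ**2*cos(5*pi*θ/3)/(5*pi) + 54*θ*sin(5*pi*θ/3)/(25*pi**2) + 9*θ*cos(5*pi*θ/3)/(5*pi) - 27*sin(5*pi*θ/3)/(25*pi**2) + 162*cos(5*pi*θ/3)/(125*pi**3); evaluating from 0 to 3: ∫_{0}^{3} (3*θ**2 - 3*θ) sin(5*pi*θ/3) dθ = (54*(-3 + 25*pi**2)/(125*pi**3)) - (162/(125*pi**3)) = 54*(-6 + 25*pi**2)/(125*pi**3).
Hence b_5 = (2/3)·(54*(-6 + 25*pi**2)/(125*pi**3)) = 36*(-6 + 25*pi**2)/(125*pi**3).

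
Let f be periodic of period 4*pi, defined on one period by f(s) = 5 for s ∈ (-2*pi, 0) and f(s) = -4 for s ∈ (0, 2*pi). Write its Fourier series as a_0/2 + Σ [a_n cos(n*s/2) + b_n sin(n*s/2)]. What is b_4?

0

b_4 = (1/(2*pi)) ∫_{-2*pi}^{2*pi} f(s) sin(2*s) ds.
Split the integral at the breakpoints.
Directly, an antiderivative of (5) sin(2*s) is -5*cos(2*s)/2; evaluating from -2*pi to 0: ∫_{-2*pi}^{0} (5) sin(2*s) ds = (-5/2) - (-5/2) = 0.
Directly, an antiderivative of (-4) sin(2*s) is 2*cos(2*s); evaluating from 0 to 2*pi: ∫_{0}^{2*pi} (-4) sin(2*s) ds = (2) - (2) = 0.
Summing the pieces and multiplying by (1/(2*pi)) gives b_4 = 0.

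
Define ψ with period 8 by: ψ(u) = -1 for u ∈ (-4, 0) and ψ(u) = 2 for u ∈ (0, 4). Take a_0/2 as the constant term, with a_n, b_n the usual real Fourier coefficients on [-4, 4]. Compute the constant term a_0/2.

a_0 = 1/4 ∫_{-4}^{4} ψ(u) du = 1/4 · (4) = 1.
So the constant term a_0/2 = 1/2.

1/2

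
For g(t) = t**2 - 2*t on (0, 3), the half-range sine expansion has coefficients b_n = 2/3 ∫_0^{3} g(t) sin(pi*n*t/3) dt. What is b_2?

b_2 = 2/3 ∫_0^{3} (t**2 - 2*t) sin(2*pi*t/3) dt.
Integrating by parts twice (tabular method), an antiderivative of (t**2 - 2*t) sin(2*pi*t/3) is -3*t**2*cos(2*pi*t/3)/(2*pi) + 9*t*sin(2*pi*t/3)/(2*pi**2) + 3*t*cos(2*pi*t/3)/pi - 9*sin(2*pi*t/3)/(2*pi**2) + 27*cos(2*pi*t/3)/(4*pi**3); evaluating from 0 to 3: ∫_{0}^{3} (t**2 - 2*t) sin(2*pi*t/3) dt = (9*(3 - 2*pi**2)/(4*pi**3)) - (27/(4*pi**3)) = -9/(2*pi).
Hence b_2 = (2/3)·(-9/(2*pi)) = -3/pi.

-3/pi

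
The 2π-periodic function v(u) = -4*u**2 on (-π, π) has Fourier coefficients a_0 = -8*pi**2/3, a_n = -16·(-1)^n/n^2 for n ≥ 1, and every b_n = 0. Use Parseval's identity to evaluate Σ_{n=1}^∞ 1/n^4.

pi**4/90

Parseval: a_0^2/2 + Σ a_n^2 = (1/π) ∫_{-π}^{π} v(u)^2 du = 32*pi**4/5.
Subtract a_0^2/2 = 32*pi**4/9: Σ a_n^2 = 128*pi**4/45.
Since a_n^2 = 256/n^4, Σ 1/n^4 = pi**4/90.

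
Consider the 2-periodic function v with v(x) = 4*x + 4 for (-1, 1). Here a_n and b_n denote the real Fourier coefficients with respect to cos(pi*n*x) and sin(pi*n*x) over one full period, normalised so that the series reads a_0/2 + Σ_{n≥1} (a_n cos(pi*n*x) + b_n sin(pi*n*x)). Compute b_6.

b_6 = ∫_{-1}^{1} v(x) sin(6*pi*x) dx.
Integrating by parts (boundary term plus one more integral), an antiderivative of (4*x + 4) sin(6*pi*x) is -2*x*cos(6*pi*x)/(3*pi) + sin(6*pi*x)/(9*pi**2) - 2*cos(6*pi*x)/(3*pi); evaluating from -1 to 1: ∫_{-1}^{1} (4*x + 4) sin(6*pi*x) dx = (-4/(3*pi)) - (0) = -4/(3*pi).
Hence b_6 = -4/(3*pi).

-4/(3*pi)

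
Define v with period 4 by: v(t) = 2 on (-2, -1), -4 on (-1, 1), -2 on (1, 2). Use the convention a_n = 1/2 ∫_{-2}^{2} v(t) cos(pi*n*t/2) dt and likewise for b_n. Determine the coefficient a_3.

8/(3*pi)

a_3 = 1/2 ∫_{-2}^{2} v(t) cos(3*pi*t/2) dt.
Split the integral at the breakpoints.
Directly, an antiderivative of (2) cos(3*pi*t/2) is 4*sin(3*pi*t/2)/(3*pi); evaluating from -2 to -1: ∫_{-2}^{-1} (2) cos(3*pi*t/2) dt = (4/(3*pi)) - (0) = 4/(3*pi).
Directly, an antiderivative of (-4) cos(3*pi*t/2) is -8*sin(3*pi*t/2)/(3*pi); evaluating from -1 to 1: ∫_{-1}^{1} (-4) cos(3*pi*t/2) dt = (8/(3*pi)) - (-8/(3*pi)) = 16/(3*pi).
Directly, an antiderivative of (-2) cos(3*pi*t/2) is -4*sin(3*pi*t/2)/(3*pi); evaluating from 1 to 2: ∫_{1}^{2} (-2) cos(3*pi*t/2) dt = (0) - (4/(3*pi)) = -4/(3*pi).
Summing the pieces and multiplying by (1/2) gives a_3 = 8/(3*pi).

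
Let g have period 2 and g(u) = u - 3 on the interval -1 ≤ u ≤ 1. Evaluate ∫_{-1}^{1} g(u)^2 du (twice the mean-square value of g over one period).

56/3

∫_{-1}^{1} g(u)^2 du = 56/3.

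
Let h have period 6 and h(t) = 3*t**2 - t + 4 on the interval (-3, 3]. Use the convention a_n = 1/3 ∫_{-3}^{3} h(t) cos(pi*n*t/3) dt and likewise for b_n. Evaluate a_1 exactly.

-108/pi**2

a_1 = 1/3 ∫_{-3}^{3} h(t) cos(pi*t/3) dt.
Integrating by parts twice (tabular method), an antiderivative of (3*t**2 - t + 4) cos(pi*t/3) is 9*t**2*sin(pi*t/3)/pi - 3*t*sin(pi*t/3)/pi + 54*t*cos(pi*t/3)/pi**2 - 162*sin(pi*t/3)/pi**3 + 12*sin(pi*t/3)/pi - 9*cos(pi*t/3)/pi**2; evaluating from -3 to 3: ∫_{-3}^{3} (3*t**2 - t + 4) cos(pi*t/3) dt = (-153/pi**2) - (171/pi**2) = -324/pi**2.
Hence a_1 = (1/3)·(-324/pi**2) = -108/pi**2.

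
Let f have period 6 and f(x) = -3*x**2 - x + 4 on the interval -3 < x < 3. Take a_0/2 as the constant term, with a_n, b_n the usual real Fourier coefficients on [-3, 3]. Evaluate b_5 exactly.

b_5 = 1/3 ∫_{-3}^{3} f(x) sin(5*pi*x/3) dx.
Integrating by parts twice (tabular method), an antiderivative of (-3*x**2 - x + 4) sin(5*pi*x/3) is 9*x**2*cos(5*pi*x/3)/(5*pi) - 54*x*sin(5*pi*x/3)/(25*pi**2) + 3*x*cos(5*pi*x/3)/(5*pi) - 9*sin(5*pi*x/3)/(25*pi**2) - 12*cos(5*pi*x/3)/(5*pi) - 162*cos(5*pi*x/3)/(125*pi**3); evaluating from -3 to 3: ∫_{-3}^{3} (-3*x**2 - x + 4) sin(5*pi*x/3) dx = (6*(27 - 325*pi**2)/(125*pi**3)) - (-12/pi + 162/(125*pi**3)) = -18/(5*pi).
Hence b_5 = (1/3)·(-18/(5*pi)) = -6/(5*pi).

-6/(5*pi)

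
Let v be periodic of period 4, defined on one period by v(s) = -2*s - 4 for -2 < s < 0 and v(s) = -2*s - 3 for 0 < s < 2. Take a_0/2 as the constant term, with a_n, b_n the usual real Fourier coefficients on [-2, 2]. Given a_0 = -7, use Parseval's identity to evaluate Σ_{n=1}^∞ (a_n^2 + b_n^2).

Parseval: a_0^2/2 + Σ_{n≥1} (a_n^2+b_n^2) = 1/2 ∫_{-2}^{2} v(s)^2 ds = 95/3.
Subtract a_0^2/2 = 49/2: Σ (a_n^2+b_n^2) = 43/6.

43/6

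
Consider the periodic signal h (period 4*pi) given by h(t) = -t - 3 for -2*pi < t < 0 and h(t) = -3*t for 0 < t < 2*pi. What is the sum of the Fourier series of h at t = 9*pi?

t = 9*pi differs from t = pi by 2 full period(s), and the series is 4*pi-periodic.
h is continuous at t = pi with value -3*pi, so the series converges to -3*pi there.

-3*pi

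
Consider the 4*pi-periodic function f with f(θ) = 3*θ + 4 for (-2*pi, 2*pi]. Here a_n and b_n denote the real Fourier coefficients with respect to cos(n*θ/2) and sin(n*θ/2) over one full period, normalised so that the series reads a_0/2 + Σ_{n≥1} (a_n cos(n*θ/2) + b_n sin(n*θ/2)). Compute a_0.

a_0 = (1/(2*pi)) ∫_{-2*pi}^{2*pi} f(θ) dθ = (1/(2*pi)) · (16*pi) = 8.

8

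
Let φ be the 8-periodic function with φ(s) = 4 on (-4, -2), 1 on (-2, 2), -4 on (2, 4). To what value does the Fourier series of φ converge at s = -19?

4

s = -19 differs from s = -3 by -2 full period(s), and the series is 8-periodic.
φ is continuous at s = -3 with value 4, so the series converges to 4 there.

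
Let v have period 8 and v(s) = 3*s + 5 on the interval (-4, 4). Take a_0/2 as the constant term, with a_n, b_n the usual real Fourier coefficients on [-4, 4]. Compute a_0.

a_0 = 1/4 ∫_{-4}^{4} v(s) ds = 1/4 · (40) = 10.

10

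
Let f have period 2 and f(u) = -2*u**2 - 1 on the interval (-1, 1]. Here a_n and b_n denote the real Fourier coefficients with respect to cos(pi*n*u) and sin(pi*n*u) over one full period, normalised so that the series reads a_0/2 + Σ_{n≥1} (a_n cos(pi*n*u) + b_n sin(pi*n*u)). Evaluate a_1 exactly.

8/pi**2

a_1 = ∫_{-1}^{1} f(u) cos(pi*u) du.
f is even and cos(pi*u) is even, so the integrand is even and a_1 = 2 ∫_0^{1} f(u) cos(pi*u) du.
Integrating by parts twice (tabular method), an antiderivative of (-2*u**2 - 1) cos(pi*u) is -2*u**2*sin(pi*u)/pi - 4*u*cos(pi*u)/pi**2 - sin(pi*u)/pi + 4*sin(pi*u)/pi**3; evaluating from 0 to 1: ∫_{0}^{1} (-2*u**2 - 1) cos(pi*u) du = (4/pi**2) - (0) = 4/pi**2.
Hence a_1 = 2·(4/pi**2) = 8/pi**2.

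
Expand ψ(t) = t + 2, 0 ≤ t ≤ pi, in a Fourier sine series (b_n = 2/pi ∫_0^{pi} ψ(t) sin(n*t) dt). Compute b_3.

2*(pi + 4)/(3*pi)

b_3 = 2/pi ∫_0^{pi} (t + 2) sin(3*t) dt.
Integrating by parts (boundary term plus one more integral), an antiderivative of (t + 2) sin(3*t) is -t*cos(3*t)/3 + sin(3*t)/9 - 2*cos(3*t)/3; evaluating from 0 to pi: ∫_{0}^{pi} (t + 2) sin(3*t) dt = (2/3 + pi/3) - (-2/3) = pi/3 + 4/3.
Hence b_3 = (2/pi)·(pi/3 + 4/3) = 2*(pi + 4)/(3*pi).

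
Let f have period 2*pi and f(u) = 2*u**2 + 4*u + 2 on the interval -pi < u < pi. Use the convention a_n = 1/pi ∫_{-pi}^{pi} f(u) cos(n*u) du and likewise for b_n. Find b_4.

-2

b_4 = 1/pi ∫_{-pi}^{pi} f(u) sin(4*u) du.
Integrating by parts twice (tabular method), an antiderivative of (2*u**2 + 4*u + 2) sin(4*u) is -u**2*cos(4*u)/2 + u*sin(4*u)/4 - u*cos(4*u) + sin(4*u)/4 - 7*cos(4*u)/16; evaluating from -pi to pi: ∫_{-pi}^{pi} (2*u**2 + 4*u + 2) sin(4*u) du = (-pi**2/2 - pi - 7/16) - (-pi**2/2 - 7/16 + pi) = -2*pi.
Hence b_4 = (1/pi)·(-2*pi) = -2.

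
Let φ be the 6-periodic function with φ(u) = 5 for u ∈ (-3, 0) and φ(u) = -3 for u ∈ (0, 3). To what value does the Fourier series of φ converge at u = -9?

u = -9 differs from u = -3 by -1 full period(s), and the series is 6-periodic.
At u = -3 the one-sided limits are φ(-3^-) = -3 and φ(-3^+) = 5.
By Dirichlet's theorem the series converges to their average, [(-3) + (5)]/2 = 1.

1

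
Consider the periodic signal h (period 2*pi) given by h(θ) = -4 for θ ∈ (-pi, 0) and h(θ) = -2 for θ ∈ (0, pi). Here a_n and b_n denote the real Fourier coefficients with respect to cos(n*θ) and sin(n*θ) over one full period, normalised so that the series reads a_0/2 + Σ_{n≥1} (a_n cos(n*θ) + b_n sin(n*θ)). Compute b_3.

b_3 = 1/pi ∫_{-pi}^{pi} h(θ) sin(3*θ) dθ.
Split the integral at the breakpoints.
Directly, an antiderivative of (-4) sin(3*θ) is 4*cos(3*θ)/3; evaluating from -pi to 0: ∫_{-pi}^{0} (-4) sin(3*θ) dθ = (4/3) - (-4/3) = 8/3.
Directly, an antiderivative of (-2) sin(3*θ) is 2*cos(3*θ)/3; evaluating from 0 to pi: ∫_{0}^{pi} (-2) sin(3*θ) dθ = (-2/3) - (2/3) = -4/3.
Summing the pieces and multiplying by (1/pi) gives b_3 = 4/(3*pi).

4/(3*pi)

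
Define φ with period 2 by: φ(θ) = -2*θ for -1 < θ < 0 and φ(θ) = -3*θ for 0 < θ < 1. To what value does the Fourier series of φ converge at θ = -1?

-1/2

At θ = -1 the one-sided limits are φ(-1^-) = -3 and φ(-1^+) = 2.
By Dirichlet's theorem the series converges to their average, [(-3) + (2)]/2 = -1/2.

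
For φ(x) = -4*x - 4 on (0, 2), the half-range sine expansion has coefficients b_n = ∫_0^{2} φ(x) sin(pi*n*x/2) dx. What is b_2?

8/pi

b_2 = ∫_0^{2} (-4*x - 4) sin(pi*x) dx.
Integrating by parts (boundary term plus one more integral), an antiderivative of (-4*x - 4) sin(pi*x) is 4*x*cos(pi*x)/pi - 4*sin(pi*x)/pi**2 + 4*cos(pi*x)/pi; evaluating from 0 to 2: ∫_{0}^{2} (-4*x - 4) sin(pi*x) dx = (12/pi) - (4/pi) = 8/pi.
Hence b_2 = 8/pi.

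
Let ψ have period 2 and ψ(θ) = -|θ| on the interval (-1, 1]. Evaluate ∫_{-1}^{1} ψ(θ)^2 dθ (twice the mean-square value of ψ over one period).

2/3

∫_{-1}^{1} ψ(θ)^2 dθ = 2/3.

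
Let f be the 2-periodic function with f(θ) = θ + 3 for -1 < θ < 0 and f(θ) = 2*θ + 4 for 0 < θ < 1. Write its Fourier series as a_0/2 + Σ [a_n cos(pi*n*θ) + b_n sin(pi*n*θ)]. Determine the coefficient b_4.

b_4 = ∫_{-1}^{1} f(θ) sin(4*pi*θ) dθ.
Split the integral at the breakpoints.
Integrating by parts (boundary term plus one more integral), an antiderivative of (θ + 3) sin(4*pi*θ) is -θ*cos(4*pi*θ)/(4*pi) + sin(4*pi*θ)/(16*pi**2) - 3*cos(4*pi*θ)/(4*pi); evaluating from -1 to 0: ∫_{-1}^{0} (θ + 3) sin(4*pi*θ) dθ = (-3/(4*pi)) - (-1/(2*pi)) = -1/(4*pi).
Integrating by parts (boundary term plus one more integral), an antiderivative of (2*θ + 4) sin(4*pi*θ) is -θ*cos(4*pi*θ)/(2*pi) + sin(4*pi*θ)/(8*pi**2) - cos(4*pi*θ)/pi; evaluating from 0 to 1: ∫_{0}^{1} (2*θ + 4) sin(4*pi*θ) dθ = (-3/(2*pi)) - (-1/pi) = -1/(2*pi).
Summing the pieces gives b_4 = -3/(4*pi).

-3/(4*pi)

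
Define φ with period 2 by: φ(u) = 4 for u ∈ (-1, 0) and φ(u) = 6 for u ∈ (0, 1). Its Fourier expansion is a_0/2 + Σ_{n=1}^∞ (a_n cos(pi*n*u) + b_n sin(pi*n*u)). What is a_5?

0

a_5 = ∫_{-1}^{1} φ(u) cos(5*pi*u) du.
Split the integral at the breakpoints.
Directly, an antiderivative of (4) cos(5*pi*u) is 4*sin(5*pi*u)/(5*pi); evaluating from -1 to 0: ∫_{-1}^{0} (4) cos(5*pi*u) du = (0) - (0) = 0.
Directly, an antiderivative of (6) cos(5*pi*u) is 6*sin(5*pi*u)/(5*pi); evaluating from 0 to 1: ∫_{0}^{1} (6) cos(5*pi*u) du = (0) - (0) = 0.
Summing the pieces gives a_5 = 0.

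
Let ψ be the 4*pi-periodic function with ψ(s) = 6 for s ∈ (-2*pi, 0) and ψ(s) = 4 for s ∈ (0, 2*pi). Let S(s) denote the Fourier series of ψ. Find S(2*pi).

5

s = 2*pi differs from s = -2*pi by 1 full period(s), and the series is 4*pi-periodic.
At s = -2*pi the one-sided limits are ψ(-2*pi^-) = 4 and ψ(-2*pi^+) = 6.
By Dirichlet's theorem the series converges to their average, [(4) + (6)]/2 = 5.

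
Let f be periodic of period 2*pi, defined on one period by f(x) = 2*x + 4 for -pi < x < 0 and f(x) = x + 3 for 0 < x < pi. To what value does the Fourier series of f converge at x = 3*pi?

x = 3*pi differs from x = pi by 1 full period(s), and the series is 2*pi-periodic.
At x = pi the one-sided limits are f(pi^-) = 3 + pi and f(pi^+) = 4 - 2*pi.
By Dirichlet's theorem the series converges to their average, [(3 + pi) + (4 - 2*pi)]/2 = 7/2 - pi/2.

7/2 - pi/2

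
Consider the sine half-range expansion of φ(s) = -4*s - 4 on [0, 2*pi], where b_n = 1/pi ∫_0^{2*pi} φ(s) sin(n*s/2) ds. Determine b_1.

b_1 = 1/pi ∫_0^{2*pi} (-4*s - 4) sin(s/2) ds.
Integrating by parts (boundary term plus one more integral), an antiderivative of (-4*s - 4) sin(s/2) is 8*s*cos(s/2) - 16*sin(s/2) + 8*cos(s/2); evaluating from 0 to 2*pi: ∫_{0}^{2*pi} (-4*s - 4) sin(s/2) ds = (-16*pi - 8) - (8) = -16*pi - 16.
Hence b_1 = (1/pi)·(-16*pi - 16) = -16 - 16/pi.

-16 - 16/pi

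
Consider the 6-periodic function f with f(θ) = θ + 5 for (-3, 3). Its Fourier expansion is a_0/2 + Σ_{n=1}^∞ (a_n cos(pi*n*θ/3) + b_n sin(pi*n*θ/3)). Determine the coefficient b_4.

b_4 = 1/3 ∫_{-3}^{3} f(θ) sin(4*pi*θ/3) dθ.
Integrating by parts (boundary term plus one more integral), an antiderivative of (θ + 5) sin(4*pi*θ/3) is -3*θ*cos(4*pi*θ/3)/(4*pi) + 9*sin(4*pi*θ/3)/(16*pi**2) - 15*cos(4*pi*θ/3)/(4*pi); evaluating from -3 to 3: ∫_{-3}^{3} (θ + 5) sin(4*pi*θ/3) dθ = (-6/pi) - (-3/(2*pi)) = -9/(2*pi).
Hence b_4 = (1/3)·(-9/(2*pi)) = -3/(2*pi).

-3/(2*pi)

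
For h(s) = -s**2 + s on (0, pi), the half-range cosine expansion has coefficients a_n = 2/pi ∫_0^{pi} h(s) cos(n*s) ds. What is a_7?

a_7 = 2/pi ∫_0^{pi} (-s**2 + s) cos(7*s) ds.
Integrating by parts twice (tabular method), an antiderivative of (-s**2 + s) cos(7*s) is -s**2*sin(7*s)/7 + s*sin(7*s)/7 - 2*s*cos(7*s)/49 + 2*sin(7*s)/343 + cos(7*s)/49; evaluating from 0 to pi: ∫_{0}^{pi} (-s**2 + s) cos(7*s) ds = (-1/49 + 2*pi/49) - (1/49) = -2/49 + 2*pi/49.
Hence a_7 = (2/pi)·(-2/49 + 2*pi/49) = 4*(-1 + pi)/(49*pi).

4*(-1 + pi)/(49*pi)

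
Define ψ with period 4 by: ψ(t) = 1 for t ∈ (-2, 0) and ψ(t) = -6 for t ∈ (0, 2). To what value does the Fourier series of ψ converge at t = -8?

t = -8 differs from t = 0 by -2 full period(s), and the series is 4-periodic.
At t = 0 the one-sided limits are ψ(0^-) = 1 and ψ(0^+) = -6.
By Dirichlet's theorem the series converges to their average, [(1) + (-6)]/2 = -5/2.

-5/2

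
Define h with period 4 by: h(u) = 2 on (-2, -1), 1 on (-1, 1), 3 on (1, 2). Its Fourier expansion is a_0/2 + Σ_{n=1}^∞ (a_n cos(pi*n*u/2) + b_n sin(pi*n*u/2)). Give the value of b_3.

b_3 = 1/2 ∫_{-2}^{2} h(u) sin(3*pi*u/2) du.
Split the integral at the breakpoints.
Directly, an antiderivative of (2) sin(3*pi*u/2) is -4*cos(3*pi*u/2)/(3*pi); evaluating from -2 to -1: ∫_{-2}^{-1} (2) sin(3*pi*u/2) du = (0) - (4/(3*pi)) = -4/(3*pi).
Directly, an antiderivative of (1) sin(3*pi*u/2) is -2*cos(3*pi*u/2)/(3*pi); evaluating from -1 to 1: ∫_{-1}^{1} (1) sin(3*pi*u/2) du = (0) - (0) = 0.
Directly, an antiderivative of (3) sin(3*pi*u/2) is -2*cos(3*pi*u/2)/pi; evaluating from 1 to 2: ∫_{1}^{2} (3) sin(3*pi*u/2) du = (2/pi) - (0) = 2/pi.
Summing the pieces and multiplying by (1/2) gives b_3 = 1/(3*pi).

1/(3*pi)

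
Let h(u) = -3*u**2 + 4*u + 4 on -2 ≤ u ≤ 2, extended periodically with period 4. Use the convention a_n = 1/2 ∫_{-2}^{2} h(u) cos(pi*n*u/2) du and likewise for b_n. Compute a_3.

a_3 = 1/2 ∫_{-2}^{2} h(u) cos(3*pi*u/2) du.
Integrating by parts twice (tabular method), an antiderivative of (-3*u**2 + 4*u + 4) cos(3*pi*u/2) is -2*u**2*sin(3*pi*u/2)/pi + 8*u*sin(3*pi*u/2)/(3*pi) - 8*u*cos(3*pi*u/2)/(3*pi**2) + 16*sin(3*pi*u/2)/(9*pi**3) + 8*sin(3*pi*u/2)/(3*pi) + 16*cos(3*pi*u/2)/(9*pi**2); evaluating from -2 to 2: ∫_{-2}^{2} (-3*u**2 + 4*u + 4) cos(3*pi*u/2) du = (32/(9*pi**2)) - (-64/(9*pi**2)) = 32/(3*pi**2).
Hence a_3 = (1/2)·(32/(3*pi**2)) = 16/(3*pi**2).

16/(3*pi**2)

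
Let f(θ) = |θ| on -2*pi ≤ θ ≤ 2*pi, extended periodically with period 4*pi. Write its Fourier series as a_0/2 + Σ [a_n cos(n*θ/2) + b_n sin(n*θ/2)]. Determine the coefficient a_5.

-8/(25*pi)

a_5 = (1/(2*pi)) ∫_{-2*pi}^{2*pi} f(θ) cos(5*θ/2) dθ.
f is even and cos(5*θ/2) is even, so the integrand is even and a_5 = 1/pi ∫_0^{2*pi} f(θ) cos(5*θ/2) dθ.
Integrating by parts (boundary term plus one more integral), an antiderivative of (θ) cos(5*θ/2) is 2*θ*sin(5*θ/2)/5 + 4*cos(5*θ/2)/25; evaluating from 0 to 2*pi: ∫_{0}^{2*pi} (θ) cos(5*θ/2) dθ = (-4/25) - (4/25) = -8/25.
Hence a_5 = (1/pi)·(-8/25) = -8/(25*pi).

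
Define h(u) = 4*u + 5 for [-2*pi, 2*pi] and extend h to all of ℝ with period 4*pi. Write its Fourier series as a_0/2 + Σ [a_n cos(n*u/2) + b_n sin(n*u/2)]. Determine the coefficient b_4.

-4

b_4 = (1/(2*pi)) ∫_{-2*pi}^{2*pi} h(u) sin(2*u) du.
Integrating by parts (boundary term plus one more integral), an antiderivative of (4*u + 5) sin(2*u) is -2*u*cos(2*u) + sin(2*u) - 5*cos(2*u)/2; evaluating from -2*pi to 2*pi: ∫_{-2*pi}^{2*pi} (4*u + 5) sin(2*u) du = (-4*pi - 5/2) - (-5/2 + 4*pi) = -8*pi.
Hence b_4 = (1/(2*pi))·(-8*pi) = -4.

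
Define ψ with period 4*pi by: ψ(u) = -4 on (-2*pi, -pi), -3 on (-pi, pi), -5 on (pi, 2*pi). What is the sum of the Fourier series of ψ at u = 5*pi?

-4

u = 5*pi differs from u = pi by 1 full period(s), and the series is 4*pi-periodic.
At u = pi the one-sided limits are ψ(pi^-) = -3 and ψ(pi^+) = -5.
By Dirichlet's theorem the series converges to their average, [(-3) + (-5)]/2 = -4.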